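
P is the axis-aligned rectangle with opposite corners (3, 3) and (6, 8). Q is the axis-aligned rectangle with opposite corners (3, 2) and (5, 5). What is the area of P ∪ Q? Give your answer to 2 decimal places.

By inclusion–exclusion:
Individual areas: |P| = 15, |Q| = 6.
|P∩Q|: x∈[3,5], y∈[3,5] → 2·2 = 4.
|P ∪ Q| = 21 − 4 = 17.00.

17.00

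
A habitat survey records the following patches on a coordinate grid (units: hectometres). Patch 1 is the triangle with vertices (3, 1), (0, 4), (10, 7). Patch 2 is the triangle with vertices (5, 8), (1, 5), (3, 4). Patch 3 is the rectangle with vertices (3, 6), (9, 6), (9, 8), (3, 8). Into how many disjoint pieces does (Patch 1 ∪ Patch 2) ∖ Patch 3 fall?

2

(Patch 1 ∪ Patch 2) ∖ Patch 3 splits into 2 disjoint pieces (area 21.1722, area 0.2786).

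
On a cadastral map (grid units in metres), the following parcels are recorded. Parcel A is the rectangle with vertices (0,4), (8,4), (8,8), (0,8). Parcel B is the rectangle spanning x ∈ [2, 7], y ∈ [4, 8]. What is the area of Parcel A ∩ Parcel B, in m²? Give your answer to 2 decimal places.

|Parcel A∩Parcel B|: x∈[2,7], y∈[4,8] → 5·4 = 20.

20.00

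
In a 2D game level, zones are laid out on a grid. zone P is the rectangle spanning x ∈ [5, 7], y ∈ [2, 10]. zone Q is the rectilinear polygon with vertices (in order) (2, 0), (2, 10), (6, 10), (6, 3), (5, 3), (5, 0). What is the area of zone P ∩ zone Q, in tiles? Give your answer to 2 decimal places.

7.00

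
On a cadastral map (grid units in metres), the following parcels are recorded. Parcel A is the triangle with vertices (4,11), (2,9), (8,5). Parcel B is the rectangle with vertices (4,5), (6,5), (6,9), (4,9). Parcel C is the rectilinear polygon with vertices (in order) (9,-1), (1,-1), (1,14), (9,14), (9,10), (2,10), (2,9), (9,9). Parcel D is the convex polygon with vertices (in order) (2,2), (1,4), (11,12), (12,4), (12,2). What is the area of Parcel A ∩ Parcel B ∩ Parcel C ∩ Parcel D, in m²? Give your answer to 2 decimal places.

0.95

The intersection is the polygon with vertices (6,6.333), (4.864,7.091), (6,8).
By the shoelace formula its area is 0.95.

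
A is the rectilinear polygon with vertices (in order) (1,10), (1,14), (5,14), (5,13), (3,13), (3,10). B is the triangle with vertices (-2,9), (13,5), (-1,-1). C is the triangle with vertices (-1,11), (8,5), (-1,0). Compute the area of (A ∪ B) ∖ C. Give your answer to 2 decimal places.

|A ∪ B| = 83.
|(A ∪ B) ∩ C| = 43.0778.
|(A ∪ B) ∖ C| = 83 − 43.0778 = 39.92.

39.92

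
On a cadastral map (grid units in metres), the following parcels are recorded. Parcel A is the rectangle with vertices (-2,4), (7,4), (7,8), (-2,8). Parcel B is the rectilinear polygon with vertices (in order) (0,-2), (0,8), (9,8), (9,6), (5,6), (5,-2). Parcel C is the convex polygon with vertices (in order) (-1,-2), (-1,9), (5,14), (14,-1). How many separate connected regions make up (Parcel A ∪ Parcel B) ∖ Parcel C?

3

(Parcel A ∪ Parcel B) ∖ Parcel C splits into 3 disjoint pieces (area 1.1667, area 4, area 0.1333).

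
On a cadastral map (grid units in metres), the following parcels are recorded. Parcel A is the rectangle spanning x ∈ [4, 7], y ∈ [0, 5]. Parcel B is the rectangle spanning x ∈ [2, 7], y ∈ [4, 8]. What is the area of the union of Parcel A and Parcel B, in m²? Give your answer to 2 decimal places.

By inclusion–exclusion:
Individual areas: |Parcel A| = 15, |Parcel B| = 20.
|Parcel A∩Parcel B|: x∈[4,7], y∈[4,5] → 3·1 = 3.
|Parcel A ∪ Parcel B| = 35 − 3 = 32.00.

32.00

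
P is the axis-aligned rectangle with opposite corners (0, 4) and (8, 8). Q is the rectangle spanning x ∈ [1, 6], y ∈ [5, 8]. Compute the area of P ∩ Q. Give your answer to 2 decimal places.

|P∩Q|: x∈[1,6], y∈[5,8] → 5·3 = 15.

15.00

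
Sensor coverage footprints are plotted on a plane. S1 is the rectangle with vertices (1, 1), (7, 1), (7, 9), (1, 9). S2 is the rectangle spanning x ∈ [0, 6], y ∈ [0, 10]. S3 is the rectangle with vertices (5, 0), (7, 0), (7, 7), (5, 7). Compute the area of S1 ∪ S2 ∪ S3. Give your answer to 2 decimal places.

By inclusion–exclusion:
Individual areas: |S1| = 48, |S2| = 60, |S3| = 14.
|S1∩S2|: x∈[1,6], y∈[1,9] → 5·8 = 40.
|S1∩S3|: x∈[5,7], y∈[1,7] → 2·6 = 12.
|S2∩S3|: x∈[5,6], y∈[0,7] → 1·7 = 7.
|S1∩S2∩S3| = 6.
|S1 ∪ S2 ∪ S3| = 122 − 59 + 6 = 69.00.

69.00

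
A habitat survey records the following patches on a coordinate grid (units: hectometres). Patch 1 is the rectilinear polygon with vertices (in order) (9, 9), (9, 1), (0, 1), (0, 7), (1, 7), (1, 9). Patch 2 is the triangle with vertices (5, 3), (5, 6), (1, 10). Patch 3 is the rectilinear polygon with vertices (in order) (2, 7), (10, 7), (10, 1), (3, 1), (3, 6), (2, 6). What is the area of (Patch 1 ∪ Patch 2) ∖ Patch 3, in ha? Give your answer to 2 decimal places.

|Patch 1 ∪ Patch 2| = 70.2143.
|(Patch 1 ∪ Patch 2) ∩ Patch 3| = 37.
|(Patch 1 ∪ Patch 2) ∖ Patch 3| = 70.2143 − 37 = 33.21.

33.21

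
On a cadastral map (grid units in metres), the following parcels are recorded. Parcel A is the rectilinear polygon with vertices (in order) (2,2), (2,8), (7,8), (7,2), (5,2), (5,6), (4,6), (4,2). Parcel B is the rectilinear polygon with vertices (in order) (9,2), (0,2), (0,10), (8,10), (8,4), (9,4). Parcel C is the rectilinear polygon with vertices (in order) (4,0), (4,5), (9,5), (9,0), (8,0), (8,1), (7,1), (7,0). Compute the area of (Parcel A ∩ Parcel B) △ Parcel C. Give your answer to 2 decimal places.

|Parcel A ∩ Parcel B| = 26.
|(Parcel A ∩ Parcel B) ∩ Parcel C| = 6.
|(Parcel A ∩ Parcel B) △ Parcel C| = 26 + 24 − 12 = 38.00.

38.00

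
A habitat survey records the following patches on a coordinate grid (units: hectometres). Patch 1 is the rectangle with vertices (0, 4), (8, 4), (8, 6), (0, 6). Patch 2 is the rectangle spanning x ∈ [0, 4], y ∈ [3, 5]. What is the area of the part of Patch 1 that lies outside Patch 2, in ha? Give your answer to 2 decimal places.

|Patch 1∩Patch 2|: x∈[0,4], y∈[4,5] → 4·1 = 4.
|Patch 1| = 16.
|Patch 1 ∖ Patch 2| = |Patch 1| − |Patch 1∩Patch 2| = 16 − 4 = 12.00.

12.00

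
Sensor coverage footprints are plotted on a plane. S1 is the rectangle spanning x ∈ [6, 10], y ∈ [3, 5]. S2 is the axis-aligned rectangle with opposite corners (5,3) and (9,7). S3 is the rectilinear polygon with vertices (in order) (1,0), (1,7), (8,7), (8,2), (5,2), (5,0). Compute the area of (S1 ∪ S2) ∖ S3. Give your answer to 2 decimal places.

|S1 ∪ S2| = 18.
|(S1 ∪ S2) ∩ S3| = 12.
|(S1 ∪ S2) ∖ S3| = 18 − 12 = 6.00.

6.00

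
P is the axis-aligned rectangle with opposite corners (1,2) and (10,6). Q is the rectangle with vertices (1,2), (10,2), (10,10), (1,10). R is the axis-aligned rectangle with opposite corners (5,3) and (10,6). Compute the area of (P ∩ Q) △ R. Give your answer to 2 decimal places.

|P ∩ Q| = 36.
|(P ∩ Q) ∩ R| = 15.
|(P ∩ Q) △ R| = 36 + 15 − 30 = 21.00.

21.00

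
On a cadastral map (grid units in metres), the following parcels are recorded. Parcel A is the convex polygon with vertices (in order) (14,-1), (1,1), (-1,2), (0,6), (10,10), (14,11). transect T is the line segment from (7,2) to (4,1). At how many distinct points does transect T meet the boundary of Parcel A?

0

The segment lies entirely inside Parcel A and never meets its boundary.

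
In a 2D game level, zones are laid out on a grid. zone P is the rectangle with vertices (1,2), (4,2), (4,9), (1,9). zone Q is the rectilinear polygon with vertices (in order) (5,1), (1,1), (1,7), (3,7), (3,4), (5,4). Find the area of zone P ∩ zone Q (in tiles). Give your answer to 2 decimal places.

The intersection is the polygon with vertices (4,2), (1,2), (1,7), (3,7), (3,4), (4,4).
By the shoelace formula its area is 12.00.

12.00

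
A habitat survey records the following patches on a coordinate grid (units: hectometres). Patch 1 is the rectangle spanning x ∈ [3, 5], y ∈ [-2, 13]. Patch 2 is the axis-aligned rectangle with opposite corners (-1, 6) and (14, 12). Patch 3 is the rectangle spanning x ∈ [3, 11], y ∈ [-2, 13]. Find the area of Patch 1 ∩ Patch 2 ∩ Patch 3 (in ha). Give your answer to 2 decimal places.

The intersection is the polygon with vertices (3,6), (3,12), (5,12), (5,6).
By the shoelace formula its area is 12.00.

12.00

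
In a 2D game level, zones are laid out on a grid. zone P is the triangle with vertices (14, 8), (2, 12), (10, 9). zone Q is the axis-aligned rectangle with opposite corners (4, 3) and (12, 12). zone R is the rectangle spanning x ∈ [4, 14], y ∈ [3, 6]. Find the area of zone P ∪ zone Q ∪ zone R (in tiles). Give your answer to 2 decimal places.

78.25

By inclusion–exclusion:
Individual areas: |zone P| = 2, |zone Q| = 72, |zone R| = 30.
|zone P∩zone Q| = 1.75.
|zone P∩zone R| = 0.
|zone Q∩zone R|: x∈[4,12], y∈[3,6] → 8·3 = 24.
|zone P∩zone Q∩zone R| = 0.
|zone P ∪ zone Q ∪ zone R| = 104 − 25.75 + 0 = 78.25.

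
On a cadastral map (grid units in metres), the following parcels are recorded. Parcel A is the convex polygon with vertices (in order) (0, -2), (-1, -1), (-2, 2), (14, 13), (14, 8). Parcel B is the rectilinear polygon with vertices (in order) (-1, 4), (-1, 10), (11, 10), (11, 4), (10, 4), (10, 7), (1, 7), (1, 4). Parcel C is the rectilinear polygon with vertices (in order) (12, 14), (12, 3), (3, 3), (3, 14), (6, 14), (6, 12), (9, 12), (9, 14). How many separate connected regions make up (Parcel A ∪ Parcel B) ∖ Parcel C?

(Parcel A ∪ Parcel B) ∖ Parcel C splits into 2 disjoint pieces (area 46.0909, area 10.0536).

2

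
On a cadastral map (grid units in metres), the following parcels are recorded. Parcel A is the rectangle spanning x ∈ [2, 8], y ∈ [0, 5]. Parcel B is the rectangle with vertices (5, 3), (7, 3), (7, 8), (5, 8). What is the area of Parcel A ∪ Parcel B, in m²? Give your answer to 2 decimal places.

By inclusion–exclusion:
Individual areas: |Parcel A| = 30, |Parcel B| = 10.
|Parcel A∩Parcel B|: x∈[5,7], y∈[3,5] → 2·2 = 4.
|Parcel A ∪ Parcel B| = 40 − 4 = 36.00.

36.00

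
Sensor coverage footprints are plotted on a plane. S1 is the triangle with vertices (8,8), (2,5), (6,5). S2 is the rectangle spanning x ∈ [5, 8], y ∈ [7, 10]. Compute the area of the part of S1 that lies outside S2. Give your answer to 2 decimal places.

|S1| = 6, |S1∩S2| = 0.6667.
|S1 ∖ S2| = |S1| − |S1∩S2| = 6 − 0.6667 = 5.33.

5.33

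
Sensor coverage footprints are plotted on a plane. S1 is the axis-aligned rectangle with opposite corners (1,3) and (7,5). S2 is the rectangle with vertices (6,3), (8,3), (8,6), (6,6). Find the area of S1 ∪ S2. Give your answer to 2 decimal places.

16.00

By inclusion–exclusion:
Individual areas: |S1| = 12, |S2| = 6.
|S1∩S2|: x∈[6,7], y∈[3,5] → 1·2 = 2.
|S1 ∪ S2| = 18 − 2 = 16.00.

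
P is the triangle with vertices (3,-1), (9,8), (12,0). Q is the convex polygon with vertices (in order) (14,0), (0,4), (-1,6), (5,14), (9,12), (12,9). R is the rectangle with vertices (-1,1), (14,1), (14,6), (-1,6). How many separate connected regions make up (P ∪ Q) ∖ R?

2

(P ∪ Q) ∖ R splits into 2 disjoint pieces (area 66.5, area 13.4156).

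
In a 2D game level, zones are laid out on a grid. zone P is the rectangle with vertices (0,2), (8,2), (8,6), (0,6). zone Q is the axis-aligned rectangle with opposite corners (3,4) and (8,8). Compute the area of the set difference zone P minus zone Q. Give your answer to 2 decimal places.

22.00

|zone P∩zone Q|: x∈[3,8], y∈[4,6] → 5·2 = 10.
|zone P| = 32.
|zone P ∖ zone Q| = |zone P| − |zone P∩zone Q| = 32 − 10 = 22.00.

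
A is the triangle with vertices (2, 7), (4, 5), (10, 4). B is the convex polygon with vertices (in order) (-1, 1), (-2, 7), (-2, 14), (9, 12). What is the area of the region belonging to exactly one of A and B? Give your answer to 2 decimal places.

|A| = 5, |B| = 74, |A∩B| = 0.7355.
|A △ B| = |A| + |B| − 2·|A∩B| = 5 + 74 − 1.4709 = 77.53.

77.53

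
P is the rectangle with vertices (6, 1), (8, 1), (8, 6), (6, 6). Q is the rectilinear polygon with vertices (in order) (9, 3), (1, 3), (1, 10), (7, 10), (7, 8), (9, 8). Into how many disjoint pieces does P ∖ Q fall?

1

P ∖ Q is a single connected region.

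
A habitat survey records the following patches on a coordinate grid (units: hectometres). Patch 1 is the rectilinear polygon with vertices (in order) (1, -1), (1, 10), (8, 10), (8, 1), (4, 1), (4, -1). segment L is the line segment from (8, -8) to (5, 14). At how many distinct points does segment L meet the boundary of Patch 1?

2

The segment meets the boundary at (5.545,10), (6.773,1).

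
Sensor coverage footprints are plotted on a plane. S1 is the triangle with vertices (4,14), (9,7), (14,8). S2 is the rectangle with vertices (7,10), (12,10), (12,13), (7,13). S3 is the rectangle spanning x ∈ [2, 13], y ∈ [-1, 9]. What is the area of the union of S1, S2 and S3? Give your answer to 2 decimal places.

By inclusion–exclusion:
Individual areas: |S1| = 20, |S2| = 15, |S3| = 110.
|S1∩S2| = 4.0333.
|S1∩S3| = 7.6952.
|S2∩S3| = 0 (no overlap).
|S1∩S2∩S3| = 0.
|S1 ∪ S2 ∪ S3| = 145 − 11.7286 + 0 = 133.27.

133.27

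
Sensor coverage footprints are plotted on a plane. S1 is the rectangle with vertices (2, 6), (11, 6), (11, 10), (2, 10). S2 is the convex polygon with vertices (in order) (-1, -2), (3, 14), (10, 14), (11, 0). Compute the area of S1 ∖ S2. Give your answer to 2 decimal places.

|S1| = 36, |S1∩S2| = 33.7143.
|S1 ∖ S2| = |S1| − |S1∩S2| = 36 − 33.7143 = 2.29.

2.29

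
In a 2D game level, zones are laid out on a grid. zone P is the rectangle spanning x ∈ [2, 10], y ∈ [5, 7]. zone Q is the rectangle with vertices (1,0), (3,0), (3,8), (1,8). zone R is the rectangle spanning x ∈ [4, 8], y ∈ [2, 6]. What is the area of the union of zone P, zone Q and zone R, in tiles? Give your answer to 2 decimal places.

By inclusion–exclusion:
Individual areas: |zone P| = 16, |zone Q| = 16, |zone R| = 16.
|zone P∩zone Q|: x∈[2,3], y∈[5,7] → 1·2 = 2.
|zone P∩zone R|: x∈[4,8], y∈[5,6] → 4·1 = 4.
|zone Q∩zone R| = 0 (no overlap).
|zone P∩zone Q∩zone R| = 0.
|zone P ∪ zone Q ∪ zone R| = 48 − 6 + 0 = 42.00.

42.00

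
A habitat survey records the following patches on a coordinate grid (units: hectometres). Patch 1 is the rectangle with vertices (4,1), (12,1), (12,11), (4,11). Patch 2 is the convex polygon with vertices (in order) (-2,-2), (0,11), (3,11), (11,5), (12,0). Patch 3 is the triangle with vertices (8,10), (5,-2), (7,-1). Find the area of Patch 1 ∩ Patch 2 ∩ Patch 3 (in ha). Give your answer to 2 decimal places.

5.97

The intersection is the polygon with vertices (7.766,7.426), (7.182,1), (5.75,1), (7.421,7.684).
By the shoelace formula its area is 5.97.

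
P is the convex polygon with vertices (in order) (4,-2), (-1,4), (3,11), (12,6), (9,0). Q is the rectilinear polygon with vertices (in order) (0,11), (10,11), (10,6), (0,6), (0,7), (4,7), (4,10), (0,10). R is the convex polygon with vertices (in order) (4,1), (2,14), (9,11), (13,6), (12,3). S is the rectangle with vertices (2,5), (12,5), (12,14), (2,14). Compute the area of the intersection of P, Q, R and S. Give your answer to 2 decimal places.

18.50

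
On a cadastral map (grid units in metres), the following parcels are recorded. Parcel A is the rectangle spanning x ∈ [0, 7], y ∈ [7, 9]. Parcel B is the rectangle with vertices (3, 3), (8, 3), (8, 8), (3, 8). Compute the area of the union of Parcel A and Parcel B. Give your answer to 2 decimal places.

By inclusion–exclusion:
Individual areas: |Parcel A| = 14, |Parcel B| = 25.
|Parcel A∩Parcel B|: x∈[3,7], y∈[7,8] → 4·1 = 4.
|Parcel A ∪ Parcel B| = 39 − 4 = 35.00.

35.00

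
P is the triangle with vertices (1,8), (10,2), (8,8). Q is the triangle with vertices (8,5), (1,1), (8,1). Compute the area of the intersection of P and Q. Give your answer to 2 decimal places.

The intersection is the polygon with vertices (6.654,4.231), (8,5), (8,3.333).
By the shoelace formula its area is 1.12.

1.12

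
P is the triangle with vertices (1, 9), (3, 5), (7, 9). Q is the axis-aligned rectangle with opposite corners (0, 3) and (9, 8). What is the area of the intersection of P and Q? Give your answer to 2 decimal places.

The intersection is the polygon with vertices (3,5), (1.5,8), (6,8).
By the shoelace formula its area is 6.75.

6.75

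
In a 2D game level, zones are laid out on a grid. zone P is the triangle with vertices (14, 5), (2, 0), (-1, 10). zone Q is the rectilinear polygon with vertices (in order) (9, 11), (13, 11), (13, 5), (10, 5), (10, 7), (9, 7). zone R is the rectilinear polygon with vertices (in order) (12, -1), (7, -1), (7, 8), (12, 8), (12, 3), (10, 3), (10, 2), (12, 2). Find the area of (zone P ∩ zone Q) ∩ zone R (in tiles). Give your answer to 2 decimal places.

The region (zone P ∩ zone Q) ∩ zone R is the polygon with vertices (10,5), (10,6.333), (12,5.667), (12,5).
By the shoelace formula its area is 2.00.

2.00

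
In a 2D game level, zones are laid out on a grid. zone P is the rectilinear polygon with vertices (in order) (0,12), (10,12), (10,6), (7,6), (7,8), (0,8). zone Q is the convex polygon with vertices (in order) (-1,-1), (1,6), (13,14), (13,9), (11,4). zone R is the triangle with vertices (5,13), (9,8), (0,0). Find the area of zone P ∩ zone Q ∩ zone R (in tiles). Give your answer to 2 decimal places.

The intersection is the polygon with vertices (7,8), (4,8), (7.261,10.174), (9,8), (7,6.222).
By the shoelace formula its area is 7.21.

7.21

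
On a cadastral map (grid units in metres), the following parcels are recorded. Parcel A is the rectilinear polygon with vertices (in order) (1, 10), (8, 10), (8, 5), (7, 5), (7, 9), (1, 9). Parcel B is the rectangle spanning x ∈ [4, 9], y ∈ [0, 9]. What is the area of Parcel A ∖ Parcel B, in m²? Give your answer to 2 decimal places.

|Parcel A| = 11, |Parcel A∩Parcel B| = 4.
|Parcel A ∖ Parcel B| = |Parcel A| − |Parcel A∩Parcel B| = 11 − 4 = 7.00.

7.00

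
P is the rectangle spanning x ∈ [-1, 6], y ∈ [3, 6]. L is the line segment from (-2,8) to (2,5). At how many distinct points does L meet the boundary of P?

1

The segment meets the boundary at (0.667,6).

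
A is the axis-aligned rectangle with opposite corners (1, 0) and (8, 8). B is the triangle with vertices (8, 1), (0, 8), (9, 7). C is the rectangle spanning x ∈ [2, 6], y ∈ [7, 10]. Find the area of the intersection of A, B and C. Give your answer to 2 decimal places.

2.22

The intersection is the polygon with vertices (6,7.333), (6,7), (2,7), (2,7.778).
By the shoelace formula its area is 2.22.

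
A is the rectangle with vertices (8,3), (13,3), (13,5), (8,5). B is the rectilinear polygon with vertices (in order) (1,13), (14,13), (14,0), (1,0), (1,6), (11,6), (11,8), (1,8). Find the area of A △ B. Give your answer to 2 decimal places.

139.00

|A| = 10, |B| = 149, |A∩B| = 10.
|A △ B| = |A| + |B| − 2·|A∩B| = 10 + 149 − 20 = 139.00.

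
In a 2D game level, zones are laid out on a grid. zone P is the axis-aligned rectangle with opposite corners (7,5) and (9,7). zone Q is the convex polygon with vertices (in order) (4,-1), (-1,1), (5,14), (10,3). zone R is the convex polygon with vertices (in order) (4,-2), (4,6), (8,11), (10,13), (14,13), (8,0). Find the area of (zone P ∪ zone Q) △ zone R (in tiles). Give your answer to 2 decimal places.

|zone P ∪ zone Q| = 82.2364.
|(zone P ∪ zone Q) ∩ zone R| = 36.8691.
|(zone P ∪ zone Q) △ zone R| = 82.2364 + 75 − 73.7381 = 83.50.

83.50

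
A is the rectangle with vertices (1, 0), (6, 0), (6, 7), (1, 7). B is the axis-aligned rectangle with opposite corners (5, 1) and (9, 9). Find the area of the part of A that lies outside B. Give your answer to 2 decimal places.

29.00

|A∩B|: x∈[5,6], y∈[1,7] → 1·6 = 6.
|A| = 35.
|A ∖ B| = |A| − |A∩B| = 35 − 6 = 29.00.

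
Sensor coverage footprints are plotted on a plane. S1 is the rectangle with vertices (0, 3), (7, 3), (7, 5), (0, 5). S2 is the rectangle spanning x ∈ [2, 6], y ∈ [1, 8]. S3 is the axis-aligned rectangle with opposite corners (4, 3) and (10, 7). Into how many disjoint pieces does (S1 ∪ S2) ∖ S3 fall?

(S1 ∪ S2) ∖ S3 is a single connected region.

1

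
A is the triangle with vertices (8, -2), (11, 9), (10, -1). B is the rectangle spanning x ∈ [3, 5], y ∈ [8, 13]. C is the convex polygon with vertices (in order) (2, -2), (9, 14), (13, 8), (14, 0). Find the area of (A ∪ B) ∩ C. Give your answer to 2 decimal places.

The region (A ∪ B) ∩ C is the polygon with vertices (11,9), (10.034,-0.661), (8.286,-0.952).
By the shoelace formula its area is 8.30.

8.30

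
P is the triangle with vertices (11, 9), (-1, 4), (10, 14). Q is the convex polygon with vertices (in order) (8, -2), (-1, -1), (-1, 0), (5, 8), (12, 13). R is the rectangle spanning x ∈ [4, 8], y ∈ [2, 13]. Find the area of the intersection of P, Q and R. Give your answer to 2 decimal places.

The intersection is the polygon with vertices (5,8), (8,10.143), (8,7.75), (4,6.083), (4,6.667).
By the shoelace formula its area is 6.88.

6.88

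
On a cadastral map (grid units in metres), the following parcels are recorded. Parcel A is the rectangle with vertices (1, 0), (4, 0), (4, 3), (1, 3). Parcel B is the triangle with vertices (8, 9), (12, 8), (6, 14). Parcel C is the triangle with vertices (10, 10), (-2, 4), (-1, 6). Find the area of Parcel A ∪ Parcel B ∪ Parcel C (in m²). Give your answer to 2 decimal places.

26.71

By inclusion–exclusion:
Individual areas: |Parcel A| = 9, |Parcel B| = 9, |Parcel C| = 9.
|Parcel A∩Parcel B| = 0.
|Parcel A∩Parcel C| = 0.
|Parcel B∩Parcel C| = 0.2857.
|Parcel A∩Parcel B∩Parcel C| = 0.
|Parcel A ∪ Parcel B ∪ Parcel C| = 27 − 0.2857 + 0 = 26.71.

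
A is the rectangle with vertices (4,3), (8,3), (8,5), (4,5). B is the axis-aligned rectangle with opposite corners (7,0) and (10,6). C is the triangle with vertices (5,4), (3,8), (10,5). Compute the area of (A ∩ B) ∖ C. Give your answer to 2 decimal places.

1.50

|A ∩ B| = 2.
|(A ∩ B) ∩ C| = 0.5.
|(A ∩ B) ∖ C| = 2 − 0.5 = 1.50.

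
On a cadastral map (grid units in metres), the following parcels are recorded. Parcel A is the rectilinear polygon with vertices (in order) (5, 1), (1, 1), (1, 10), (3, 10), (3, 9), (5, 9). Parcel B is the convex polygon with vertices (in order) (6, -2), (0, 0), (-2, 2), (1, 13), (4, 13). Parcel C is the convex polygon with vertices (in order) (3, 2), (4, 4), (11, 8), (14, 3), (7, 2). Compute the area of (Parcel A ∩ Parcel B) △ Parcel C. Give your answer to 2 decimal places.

62.61

|Parcel A ∩ Parcel B| = 33.1833.
|(Parcel A ∩ Parcel B) ∩ Parcel C| = 3.2857.
|(Parcel A ∩ Parcel B) △ Parcel C| = 33.1833 + 36 − 6.5714 = 62.61.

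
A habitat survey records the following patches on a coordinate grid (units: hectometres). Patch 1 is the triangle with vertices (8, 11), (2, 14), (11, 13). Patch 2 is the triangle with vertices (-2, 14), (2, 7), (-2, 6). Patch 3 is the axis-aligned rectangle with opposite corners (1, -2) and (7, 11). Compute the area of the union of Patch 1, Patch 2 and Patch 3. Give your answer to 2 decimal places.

103.50

By inclusion–exclusion:
Individual areas: |Patch 1| = 10.5, |Patch 2| = 16, |Patch 3| = 78.
|Patch 1∩Patch 2| = 0.
|Patch 1∩Patch 3| = 0.
|Patch 2∩Patch 3| = 1.
|Patch 1∩Patch 2∩Patch 3| = 0.
|Patch 1 ∪ Patch 2 ∪ Patch 3| = 104.5 − 1 + 0 = 103.50.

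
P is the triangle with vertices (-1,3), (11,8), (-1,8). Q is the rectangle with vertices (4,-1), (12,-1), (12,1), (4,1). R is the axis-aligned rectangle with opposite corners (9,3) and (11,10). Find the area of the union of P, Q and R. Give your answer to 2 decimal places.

By inclusion–exclusion:
Individual areas: |P| = 30, |Q| = 16, |R| = 14.
|P∩Q| = 0.
|P∩R| = 0.8333.
|Q∩R| = 0 (no overlap).
|P∩Q∩R| = 0.
|P ∪ Q ∪ R| = 60 − 0.8333 + 0 = 59.17.

59.17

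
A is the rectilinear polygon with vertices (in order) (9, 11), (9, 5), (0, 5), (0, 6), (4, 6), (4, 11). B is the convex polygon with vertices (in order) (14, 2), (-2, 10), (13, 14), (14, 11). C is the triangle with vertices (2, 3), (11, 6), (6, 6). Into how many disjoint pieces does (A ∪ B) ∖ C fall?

(A ∪ B) ∖ C is a single connected region.

1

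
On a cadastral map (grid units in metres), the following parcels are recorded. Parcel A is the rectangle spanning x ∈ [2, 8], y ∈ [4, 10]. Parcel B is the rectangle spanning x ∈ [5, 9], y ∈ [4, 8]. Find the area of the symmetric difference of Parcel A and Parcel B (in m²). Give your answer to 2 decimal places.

28.00

|Parcel A∩Parcel B|: x∈[5,8], y∈[4,8] → 3·4 = 12.
|Parcel A △ Parcel B| = |Parcel A| + |Parcel B| − 2·|Parcel A∩Parcel B| = 36 + 16 − 24 = 28.00.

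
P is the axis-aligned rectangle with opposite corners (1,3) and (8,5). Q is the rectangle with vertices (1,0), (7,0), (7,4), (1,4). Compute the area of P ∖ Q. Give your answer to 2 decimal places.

8.00

|P∩Q|: x∈[1,7], y∈[3,4] → 6·1 = 6.
|P| = 14.
|P ∖ Q| = |P| − |P∩Q| = 14 − 6 = 8.00.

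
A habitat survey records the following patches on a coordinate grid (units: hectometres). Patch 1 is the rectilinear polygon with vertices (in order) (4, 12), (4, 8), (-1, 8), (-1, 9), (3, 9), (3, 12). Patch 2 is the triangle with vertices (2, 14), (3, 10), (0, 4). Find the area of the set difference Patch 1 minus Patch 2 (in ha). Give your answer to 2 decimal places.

6.65

|Patch 1| = 8, |Patch 1∩Patch 2| = 1.35.
|Patch 1 ∖ Patch 2| = |Patch 1| − |Patch 1∩Patch 2| = 8 − 1.35 = 6.65.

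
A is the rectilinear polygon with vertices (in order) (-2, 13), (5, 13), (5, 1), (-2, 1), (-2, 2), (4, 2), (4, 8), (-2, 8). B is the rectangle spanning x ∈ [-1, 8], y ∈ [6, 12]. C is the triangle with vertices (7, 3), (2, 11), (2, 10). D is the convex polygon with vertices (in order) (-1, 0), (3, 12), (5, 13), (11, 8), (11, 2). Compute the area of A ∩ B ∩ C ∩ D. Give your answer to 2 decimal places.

1.55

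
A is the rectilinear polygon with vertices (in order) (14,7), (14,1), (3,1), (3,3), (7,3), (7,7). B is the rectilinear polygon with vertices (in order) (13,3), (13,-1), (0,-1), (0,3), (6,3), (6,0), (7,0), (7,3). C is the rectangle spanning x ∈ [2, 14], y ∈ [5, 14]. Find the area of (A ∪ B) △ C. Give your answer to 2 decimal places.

|A ∪ B| = 81.
|(A ∪ B) ∩ C| = 14.
|(A ∪ B) △ C| = 81 + 108 − 28 = 161.00.

161.00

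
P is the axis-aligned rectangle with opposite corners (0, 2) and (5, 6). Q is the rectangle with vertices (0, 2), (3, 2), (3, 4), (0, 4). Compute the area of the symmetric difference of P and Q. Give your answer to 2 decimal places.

|P∩Q|: x∈[0,3], y∈[2,4] → 3·2 = 6.
|P △ Q| = |P| + |Q| − 2·|P∩Q| = 20 + 6 − 12 = 14.00.

14.00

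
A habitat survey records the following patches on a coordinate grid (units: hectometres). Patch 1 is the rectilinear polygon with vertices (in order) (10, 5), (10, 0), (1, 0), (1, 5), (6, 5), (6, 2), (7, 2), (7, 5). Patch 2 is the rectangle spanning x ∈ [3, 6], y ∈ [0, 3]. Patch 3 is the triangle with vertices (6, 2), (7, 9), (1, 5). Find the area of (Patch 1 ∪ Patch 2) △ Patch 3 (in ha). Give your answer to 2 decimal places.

46.00

|Patch 1 ∪ Patch 2| = 42.
|(Patch 1 ∪ Patch 2) ∩ Patch 3| = 7.5.
|(Patch 1 ∪ Patch 2) △ Patch 3| = 42 + 19 − 15 = 46.00.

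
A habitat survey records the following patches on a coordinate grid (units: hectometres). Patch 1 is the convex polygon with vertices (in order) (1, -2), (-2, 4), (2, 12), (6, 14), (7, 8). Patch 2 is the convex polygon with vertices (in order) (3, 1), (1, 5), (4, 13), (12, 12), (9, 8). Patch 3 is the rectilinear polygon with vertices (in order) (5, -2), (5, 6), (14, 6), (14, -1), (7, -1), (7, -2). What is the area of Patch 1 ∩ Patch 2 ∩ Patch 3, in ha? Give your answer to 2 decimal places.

0.53

The intersection is the polygon with vertices (5,4.667), (5,6), (5.8,6).
By the shoelace formula its area is 0.53.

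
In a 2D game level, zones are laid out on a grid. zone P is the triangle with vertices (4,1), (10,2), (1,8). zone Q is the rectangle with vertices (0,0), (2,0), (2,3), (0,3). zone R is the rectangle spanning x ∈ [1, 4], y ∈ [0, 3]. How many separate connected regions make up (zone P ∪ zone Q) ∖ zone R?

(zone P ∪ zone Q) ∖ zone R splits into 2 disjoint pieces (area 21.6429, area 3).

2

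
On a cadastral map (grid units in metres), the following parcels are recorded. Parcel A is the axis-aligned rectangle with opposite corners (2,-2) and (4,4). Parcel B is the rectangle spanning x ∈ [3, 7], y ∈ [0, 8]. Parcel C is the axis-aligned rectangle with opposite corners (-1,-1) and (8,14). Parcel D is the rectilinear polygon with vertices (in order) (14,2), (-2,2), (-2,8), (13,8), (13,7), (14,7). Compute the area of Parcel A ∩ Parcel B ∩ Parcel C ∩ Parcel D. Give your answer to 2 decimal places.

The intersection is the polygon with vertices (3,4), (4,4), (4,2), (3,2).
By the shoelace formula its area is 2.00.

2.00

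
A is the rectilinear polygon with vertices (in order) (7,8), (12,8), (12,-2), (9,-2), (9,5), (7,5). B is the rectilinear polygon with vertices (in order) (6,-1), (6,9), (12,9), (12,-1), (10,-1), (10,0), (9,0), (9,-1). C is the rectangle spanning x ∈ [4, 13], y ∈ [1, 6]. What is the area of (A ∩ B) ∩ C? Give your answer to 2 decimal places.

The region (A ∩ B) ∩ C is the polygon with vertices (12,1), (9,1), (9,5), (7,5), (7,6), (12,6).
By the shoelace formula its area is 17.00.

17.00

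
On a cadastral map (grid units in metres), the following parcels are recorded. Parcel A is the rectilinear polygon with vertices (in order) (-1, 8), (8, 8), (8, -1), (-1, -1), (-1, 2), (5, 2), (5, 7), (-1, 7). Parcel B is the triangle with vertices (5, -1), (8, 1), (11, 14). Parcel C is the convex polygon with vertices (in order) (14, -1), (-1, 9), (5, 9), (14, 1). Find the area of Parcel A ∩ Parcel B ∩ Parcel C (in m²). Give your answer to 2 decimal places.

The intersection is the polygon with vertices (7.951,6.377), (8,6.333), (8,3), (6.895,3.737).
By the shoelace formula its area is 1.93.

1.93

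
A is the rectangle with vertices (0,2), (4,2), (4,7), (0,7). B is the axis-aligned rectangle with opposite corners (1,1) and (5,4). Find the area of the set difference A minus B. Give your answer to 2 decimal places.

14.00

|A∩B|: x∈[1,4], y∈[2,4] → 3·2 = 6.
|A| = 20.
|A ∖ B| = |A| − |A∩B| = 20 − 6 = 14.00.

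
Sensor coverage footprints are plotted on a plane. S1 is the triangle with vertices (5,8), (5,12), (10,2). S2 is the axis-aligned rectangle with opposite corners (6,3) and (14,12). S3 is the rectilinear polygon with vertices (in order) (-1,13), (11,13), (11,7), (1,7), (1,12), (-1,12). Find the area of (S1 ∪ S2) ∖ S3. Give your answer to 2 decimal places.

47.18

|S1 ∪ S2| = 75.7667.
|(S1 ∪ S2) ∩ S3| = 28.5833.
|(S1 ∪ S2) ∖ S3| = 75.7667 − 28.5833 = 47.18.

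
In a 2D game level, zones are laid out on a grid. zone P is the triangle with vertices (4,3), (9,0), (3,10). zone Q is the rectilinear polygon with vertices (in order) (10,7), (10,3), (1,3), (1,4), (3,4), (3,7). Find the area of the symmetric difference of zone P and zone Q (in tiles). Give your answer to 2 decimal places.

27.71

|zone P| = 16, |zone Q| = 30, |zone P∩zone Q| = 9.1429.
|zone P △ zone Q| = |zone P| + |zone Q| − 2·|zone P∩zone Q| = 16 + 30 − 18.2857 = 27.71.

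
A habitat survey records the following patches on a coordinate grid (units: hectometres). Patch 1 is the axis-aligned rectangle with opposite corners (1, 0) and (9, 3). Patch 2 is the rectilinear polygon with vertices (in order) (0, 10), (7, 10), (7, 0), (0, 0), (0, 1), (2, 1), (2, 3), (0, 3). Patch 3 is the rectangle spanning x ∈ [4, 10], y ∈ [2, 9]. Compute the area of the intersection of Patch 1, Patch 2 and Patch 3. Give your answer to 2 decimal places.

The intersection is the polygon with vertices (7,2), (4,2), (4,3), (7,3).
By the shoelace formula its area is 3.00.

3.00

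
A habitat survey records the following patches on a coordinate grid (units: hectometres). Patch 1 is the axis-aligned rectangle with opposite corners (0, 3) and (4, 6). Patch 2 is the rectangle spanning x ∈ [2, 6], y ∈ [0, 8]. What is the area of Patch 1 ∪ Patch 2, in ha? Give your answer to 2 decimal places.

38.00

By inclusion–exclusion:
Individual areas: |Patch 1| = 12, |Patch 2| = 32.
|Patch 1∩Patch 2|: x∈[2,4], y∈[3,6] → 2·3 = 6.
|Patch 1 ∪ Patch 2| = 44 − 6 = 38.00.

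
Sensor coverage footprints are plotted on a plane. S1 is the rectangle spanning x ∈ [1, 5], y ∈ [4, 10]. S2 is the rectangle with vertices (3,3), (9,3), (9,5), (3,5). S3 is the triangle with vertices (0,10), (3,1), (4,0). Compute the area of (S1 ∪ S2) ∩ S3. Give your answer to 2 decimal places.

0.95

The region (S1 ∪ S2) ∩ S3 is the polygon with vertices (1,7.5), (2.4,4), (2,4), (1,7).
By the shoelace formula its area is 0.95.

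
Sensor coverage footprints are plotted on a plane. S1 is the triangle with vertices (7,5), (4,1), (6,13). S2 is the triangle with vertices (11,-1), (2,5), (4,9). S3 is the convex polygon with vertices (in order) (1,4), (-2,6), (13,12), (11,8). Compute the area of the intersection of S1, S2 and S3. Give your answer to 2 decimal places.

1.22

The intersection is the polygon with vertices (5.077,7.462), (6.078,6.031), (4.75,5.5).
By the shoelace formula its area is 1.22.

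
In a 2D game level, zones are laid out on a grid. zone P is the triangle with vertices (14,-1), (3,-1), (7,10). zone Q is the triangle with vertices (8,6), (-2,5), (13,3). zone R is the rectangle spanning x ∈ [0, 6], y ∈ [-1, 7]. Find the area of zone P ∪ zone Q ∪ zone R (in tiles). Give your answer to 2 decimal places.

97.59

By inclusion–exclusion:
Individual areas: |zone P| = 60.5, |zone Q| = 17.5, |zone R| = 48.
|zone P∩zone Q| = 10.5591.
|zone P∩zone R| = 12.3636.
|zone Q∩zone R| = 7.
|zone P∩zone Q∩zone R| = 1.5109.
|zone P ∪ zone Q ∪ zone R| = 126 − 29.9227 + 1.5109 = 97.59.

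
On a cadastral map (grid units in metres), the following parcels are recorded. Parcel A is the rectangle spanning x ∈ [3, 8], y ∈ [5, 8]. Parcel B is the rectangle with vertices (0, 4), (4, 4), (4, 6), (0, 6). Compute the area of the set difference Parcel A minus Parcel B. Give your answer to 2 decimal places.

|Parcel A∩Parcel B|: x∈[3,4], y∈[5,6] → 1·1 = 1.
|Parcel A| = 15.
|Parcel A ∖ Parcel B| = |Parcel A| − |Parcel A∩Parcel B| = 15 − 1 = 14.00.

14.00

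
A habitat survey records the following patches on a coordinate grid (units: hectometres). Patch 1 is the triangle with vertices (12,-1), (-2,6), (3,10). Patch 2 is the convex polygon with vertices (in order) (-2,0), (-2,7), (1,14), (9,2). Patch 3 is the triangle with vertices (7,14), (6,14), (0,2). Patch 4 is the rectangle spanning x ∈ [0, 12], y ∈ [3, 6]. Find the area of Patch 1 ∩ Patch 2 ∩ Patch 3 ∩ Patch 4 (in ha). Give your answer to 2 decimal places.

0.43

The intersection is the polygon with vertices (1.355,4.323), (1.2,4.4), (2,6), (2.333,6).
By the shoelace formula its area is 0.43.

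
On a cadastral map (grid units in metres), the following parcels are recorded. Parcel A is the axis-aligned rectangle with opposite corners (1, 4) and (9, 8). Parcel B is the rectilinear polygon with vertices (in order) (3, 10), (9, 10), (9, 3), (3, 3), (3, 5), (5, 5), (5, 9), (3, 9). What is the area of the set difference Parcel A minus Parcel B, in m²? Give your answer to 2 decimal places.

|Parcel A| = 32, |Parcel A∩Parcel B| = 18.
|Parcel A ∖ Parcel B| = |Parcel A| − |Parcel A∩Parcel B| = 32 − 18 = 14.00.

14.00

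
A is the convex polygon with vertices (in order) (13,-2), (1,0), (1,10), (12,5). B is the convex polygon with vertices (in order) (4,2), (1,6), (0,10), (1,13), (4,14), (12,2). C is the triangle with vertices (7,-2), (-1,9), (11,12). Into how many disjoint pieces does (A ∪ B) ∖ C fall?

(A ∪ B) ∖ C splits into 3 disjoint pieces (area 16.1757, area 16.9517, area 30.4467).

3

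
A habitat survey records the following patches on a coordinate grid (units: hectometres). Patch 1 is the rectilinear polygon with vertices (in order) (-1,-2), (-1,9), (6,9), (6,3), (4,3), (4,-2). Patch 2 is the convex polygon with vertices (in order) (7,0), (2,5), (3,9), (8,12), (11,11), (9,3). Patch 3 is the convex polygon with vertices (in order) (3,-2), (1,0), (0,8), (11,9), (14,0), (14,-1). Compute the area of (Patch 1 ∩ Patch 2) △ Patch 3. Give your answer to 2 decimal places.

|Patch 1 ∩ Patch 2| = 20.
|(Patch 1 ∩ Patch 2) ∩ Patch 3| = 18.1596.
|(Patch 1 ∩ Patch 2) △ Patch 3| = 20 + 121.5 − 36.3192 = 105.18.

105.18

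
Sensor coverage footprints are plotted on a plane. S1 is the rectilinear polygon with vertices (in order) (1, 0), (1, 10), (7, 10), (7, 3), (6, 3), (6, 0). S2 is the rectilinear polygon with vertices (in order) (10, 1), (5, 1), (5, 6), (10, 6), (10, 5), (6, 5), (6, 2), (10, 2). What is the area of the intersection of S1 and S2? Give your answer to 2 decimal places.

The intersection is the polygon with vertices (7,5), (6,5), (6,3), (6,2), (6,1), (5,1), (5,6), (7,6).
By the shoelace formula its area is 6.00.

6.00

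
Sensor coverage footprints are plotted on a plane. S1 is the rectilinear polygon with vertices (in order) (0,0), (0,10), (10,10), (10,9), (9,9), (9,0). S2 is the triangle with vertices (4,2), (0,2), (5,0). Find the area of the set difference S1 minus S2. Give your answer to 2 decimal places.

87.00

|S1| = 91, |S1∩S2| = 4.
|S1 ∖ S2| = |S1| − |S1∩S2| = 91 − 4 = 87.00.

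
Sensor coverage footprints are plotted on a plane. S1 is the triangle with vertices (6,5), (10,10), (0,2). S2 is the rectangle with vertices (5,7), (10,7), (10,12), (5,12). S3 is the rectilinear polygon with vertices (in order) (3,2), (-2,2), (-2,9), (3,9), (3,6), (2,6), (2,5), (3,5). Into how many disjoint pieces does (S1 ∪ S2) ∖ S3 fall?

(S1 ∪ S2) ∖ S3 is a single connected region.

1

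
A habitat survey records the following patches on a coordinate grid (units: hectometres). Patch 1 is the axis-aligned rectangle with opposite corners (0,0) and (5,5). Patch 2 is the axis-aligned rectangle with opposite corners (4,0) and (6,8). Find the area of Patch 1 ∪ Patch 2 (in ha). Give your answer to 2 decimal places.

By inclusion–exclusion:
Individual areas: |Patch 1| = 25, |Patch 2| = 16.
|Patch 1∩Patch 2|: x∈[4,5], y∈[0,5] → 1·5 = 5.
|Patch 1 ∪ Patch 2| = 41 − 5 = 36.00.

36.00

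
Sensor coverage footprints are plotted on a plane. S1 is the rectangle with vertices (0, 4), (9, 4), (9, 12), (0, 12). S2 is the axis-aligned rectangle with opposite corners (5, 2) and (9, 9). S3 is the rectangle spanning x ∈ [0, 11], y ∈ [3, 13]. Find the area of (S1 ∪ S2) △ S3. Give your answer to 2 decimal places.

|S1 ∪ S2| = 80.
|(S1 ∪ S2) ∩ S3| = 76.
|(S1 ∪ S2) △ S3| = 80 + 110 − 152 = 38.00.

38.00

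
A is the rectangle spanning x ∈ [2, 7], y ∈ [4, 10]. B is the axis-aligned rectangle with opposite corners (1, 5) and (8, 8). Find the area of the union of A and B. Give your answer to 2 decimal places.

36.00

By inclusion–exclusion:
Individual areas: |A| = 30, |B| = 21.
|A∩B|: x∈[2,7], y∈[5,8] → 5·3 = 15.
|A ∪ B| = 51 − 15 = 36.00.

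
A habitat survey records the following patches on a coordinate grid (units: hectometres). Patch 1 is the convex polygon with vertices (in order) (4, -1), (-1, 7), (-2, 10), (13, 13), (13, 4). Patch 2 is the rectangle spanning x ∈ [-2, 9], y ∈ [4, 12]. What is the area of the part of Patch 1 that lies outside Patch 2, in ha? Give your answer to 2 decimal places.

|Patch 1| = 135.5, |Patch 1∩Patch 2| = 70.6875.
|Patch 1 ∖ Patch 2| = |Patch 1| − |Patch 1∩Patch 2| = 135.5 − 70.6875 = 64.81.

64.81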